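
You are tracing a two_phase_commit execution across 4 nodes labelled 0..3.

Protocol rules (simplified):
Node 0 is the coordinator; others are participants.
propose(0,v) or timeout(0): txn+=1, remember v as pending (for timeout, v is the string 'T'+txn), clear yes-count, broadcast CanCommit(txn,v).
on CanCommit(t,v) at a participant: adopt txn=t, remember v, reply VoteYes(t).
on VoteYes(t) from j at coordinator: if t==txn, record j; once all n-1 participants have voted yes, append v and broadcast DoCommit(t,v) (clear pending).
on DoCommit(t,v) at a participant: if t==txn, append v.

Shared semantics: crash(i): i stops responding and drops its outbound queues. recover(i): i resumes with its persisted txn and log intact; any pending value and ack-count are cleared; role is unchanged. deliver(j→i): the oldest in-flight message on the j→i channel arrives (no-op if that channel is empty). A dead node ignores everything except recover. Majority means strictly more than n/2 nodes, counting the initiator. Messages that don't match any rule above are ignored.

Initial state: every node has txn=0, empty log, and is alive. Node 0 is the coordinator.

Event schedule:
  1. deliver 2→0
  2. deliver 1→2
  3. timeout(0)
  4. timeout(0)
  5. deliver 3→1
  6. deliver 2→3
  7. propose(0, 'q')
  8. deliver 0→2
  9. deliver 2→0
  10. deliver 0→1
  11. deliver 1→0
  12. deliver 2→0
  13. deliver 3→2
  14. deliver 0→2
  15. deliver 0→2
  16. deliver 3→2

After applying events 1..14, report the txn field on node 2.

2

[1] deliver 2→0 → ∅
[2] deliver 1→2 → ∅
[3] timeout(0) → N0(coor t1 [-])
[4] timeout(0) → N0(coor t2 [-])
[5] deliver 3→1 → ∅
[6] deliver 2→3 → ∅
[7] propose(0,'q') → N0(coor t3 [-])
[8] deliver 0→2 → N2(part t1 [-])
[9] deliver 2→0 → ∅
[10] deliver 0→1 → N1(part t1 [-])
[11] deliver 1→0 → ∅
[12] deliver 2→0 → ∅
[13] deliver 3→2 → ∅
[14] deliver 0→2 → N2(part t2 [-])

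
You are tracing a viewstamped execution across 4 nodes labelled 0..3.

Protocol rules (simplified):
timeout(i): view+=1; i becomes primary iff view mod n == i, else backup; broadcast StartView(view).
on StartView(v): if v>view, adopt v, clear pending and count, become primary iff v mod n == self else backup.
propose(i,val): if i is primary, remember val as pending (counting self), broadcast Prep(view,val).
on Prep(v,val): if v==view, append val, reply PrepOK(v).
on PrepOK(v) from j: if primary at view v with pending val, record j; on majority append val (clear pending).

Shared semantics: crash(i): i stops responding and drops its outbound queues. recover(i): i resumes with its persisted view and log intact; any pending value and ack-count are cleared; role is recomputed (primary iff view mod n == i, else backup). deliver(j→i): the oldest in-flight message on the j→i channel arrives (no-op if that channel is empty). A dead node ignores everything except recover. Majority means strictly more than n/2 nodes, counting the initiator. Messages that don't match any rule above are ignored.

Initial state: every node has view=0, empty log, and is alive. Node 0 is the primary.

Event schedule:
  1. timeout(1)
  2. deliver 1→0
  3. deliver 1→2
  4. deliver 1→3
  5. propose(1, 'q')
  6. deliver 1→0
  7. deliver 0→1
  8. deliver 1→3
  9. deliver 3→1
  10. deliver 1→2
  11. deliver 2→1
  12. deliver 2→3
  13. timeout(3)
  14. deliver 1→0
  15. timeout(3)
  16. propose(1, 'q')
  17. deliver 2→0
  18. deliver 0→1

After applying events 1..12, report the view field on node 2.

1

1. timeout(1):  <1:prim v1 ->
2. deliver 1→0:  <0:back v1 ->
3. deliver 1→2:  <2:back v1 ->
4. deliver 1→3:  <3:back v1 ->
5. propose(1,'q'):  nop
6. deliver 1→0:  <0:back v1 q>
7. deliver 0→1:  nop
8. deliver 1→3:  <3:back v1 q>
9. deliver 3→1:  <1:prim v1 q>
10. deliver 1→2:  <2:back v1 q>
11. deliver 2→1:  nop
12. deliver 2→3:  nop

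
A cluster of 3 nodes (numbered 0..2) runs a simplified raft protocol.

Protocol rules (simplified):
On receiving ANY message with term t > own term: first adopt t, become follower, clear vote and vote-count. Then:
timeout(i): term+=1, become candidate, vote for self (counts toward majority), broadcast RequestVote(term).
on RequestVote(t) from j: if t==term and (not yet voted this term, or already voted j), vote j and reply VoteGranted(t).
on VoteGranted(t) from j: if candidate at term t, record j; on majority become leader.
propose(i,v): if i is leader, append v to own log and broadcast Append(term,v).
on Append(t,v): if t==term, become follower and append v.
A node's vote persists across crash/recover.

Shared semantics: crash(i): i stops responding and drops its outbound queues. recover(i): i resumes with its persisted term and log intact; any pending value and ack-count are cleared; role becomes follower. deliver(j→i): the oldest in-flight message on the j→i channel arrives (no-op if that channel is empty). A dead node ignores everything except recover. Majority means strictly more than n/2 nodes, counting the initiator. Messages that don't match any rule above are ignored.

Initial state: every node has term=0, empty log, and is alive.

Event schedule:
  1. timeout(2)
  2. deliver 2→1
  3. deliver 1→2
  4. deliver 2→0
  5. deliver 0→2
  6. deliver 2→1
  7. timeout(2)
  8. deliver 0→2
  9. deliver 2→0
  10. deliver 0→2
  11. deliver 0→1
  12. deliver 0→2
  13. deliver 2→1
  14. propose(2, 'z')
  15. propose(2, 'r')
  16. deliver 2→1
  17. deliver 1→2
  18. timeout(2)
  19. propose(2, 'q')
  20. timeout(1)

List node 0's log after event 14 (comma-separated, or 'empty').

[1] timeout(2) → N2(cand t1 [-])
[2] deliver 2→1 → N1(foll t1 [-])
[3] deliver 1→2 → N2(lead t1 [-])
[4] deliver 2→0 → N0(foll t1 [-])
[5] deliver 0→2 → ∅
[6] deliver 2→1 → ∅
[7] timeout(2) → N2(cand t2 [-])
[8] deliver 0→2 → ∅
[9] deliver 2→0 → N0(foll t2 [-])
[10] deliver 0→2 → N2(lead t2 [-])
[11] deliver 0→1 → ∅
[12] deliver 0→2 → ∅
[13] deliver 2→1 → N1(foll t2 [-])
[14] propose(2,'z') → N2(lead t2 [z])

empty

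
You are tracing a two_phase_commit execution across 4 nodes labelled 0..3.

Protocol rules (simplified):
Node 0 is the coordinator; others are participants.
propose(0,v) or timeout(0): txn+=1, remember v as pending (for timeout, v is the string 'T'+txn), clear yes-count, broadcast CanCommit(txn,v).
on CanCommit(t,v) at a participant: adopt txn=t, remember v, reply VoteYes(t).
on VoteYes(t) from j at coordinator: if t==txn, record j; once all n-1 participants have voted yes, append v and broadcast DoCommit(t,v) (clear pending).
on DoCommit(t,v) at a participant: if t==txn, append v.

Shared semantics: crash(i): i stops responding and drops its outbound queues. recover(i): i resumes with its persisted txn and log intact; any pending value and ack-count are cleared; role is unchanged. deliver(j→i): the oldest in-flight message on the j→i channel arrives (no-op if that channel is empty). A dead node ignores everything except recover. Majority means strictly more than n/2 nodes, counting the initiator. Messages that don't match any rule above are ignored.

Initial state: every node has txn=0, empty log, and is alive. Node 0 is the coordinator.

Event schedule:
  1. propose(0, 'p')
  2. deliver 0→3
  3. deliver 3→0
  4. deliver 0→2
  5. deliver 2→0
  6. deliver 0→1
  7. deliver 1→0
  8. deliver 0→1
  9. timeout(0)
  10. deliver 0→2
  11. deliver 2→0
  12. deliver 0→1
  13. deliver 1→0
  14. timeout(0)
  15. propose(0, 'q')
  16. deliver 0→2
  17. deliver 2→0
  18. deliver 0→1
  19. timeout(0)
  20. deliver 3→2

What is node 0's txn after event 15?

4

e1 propose(0,'p'): 0[coor,t=1,-]
e2 deliver 0→3: 3[part,t=1,-]
e3 deliver 3→0: ·
e4 deliver 0→2: 2[part,t=1,-]
e5 deliver 2→0: ·
e6 deliver 0→1: 1[part,t=1,-]
e7 deliver 1→0: 0[coor,t=1,p]
e8 deliver 0→1: 1[part,t=1,p]
e9 timeout(0): 0[coor,t=2,p]
e10 deliver 0→2: 2[part,t=1,p]
e11 deliver 2→0: ·
e12 deliver 0→1: 1[part,t=2,p]
e13 deliver 1→0: ·
e14 timeout(0): 0[coor,t=3,p]
e15 propose(0,'q'): 0[coor,t=4,p]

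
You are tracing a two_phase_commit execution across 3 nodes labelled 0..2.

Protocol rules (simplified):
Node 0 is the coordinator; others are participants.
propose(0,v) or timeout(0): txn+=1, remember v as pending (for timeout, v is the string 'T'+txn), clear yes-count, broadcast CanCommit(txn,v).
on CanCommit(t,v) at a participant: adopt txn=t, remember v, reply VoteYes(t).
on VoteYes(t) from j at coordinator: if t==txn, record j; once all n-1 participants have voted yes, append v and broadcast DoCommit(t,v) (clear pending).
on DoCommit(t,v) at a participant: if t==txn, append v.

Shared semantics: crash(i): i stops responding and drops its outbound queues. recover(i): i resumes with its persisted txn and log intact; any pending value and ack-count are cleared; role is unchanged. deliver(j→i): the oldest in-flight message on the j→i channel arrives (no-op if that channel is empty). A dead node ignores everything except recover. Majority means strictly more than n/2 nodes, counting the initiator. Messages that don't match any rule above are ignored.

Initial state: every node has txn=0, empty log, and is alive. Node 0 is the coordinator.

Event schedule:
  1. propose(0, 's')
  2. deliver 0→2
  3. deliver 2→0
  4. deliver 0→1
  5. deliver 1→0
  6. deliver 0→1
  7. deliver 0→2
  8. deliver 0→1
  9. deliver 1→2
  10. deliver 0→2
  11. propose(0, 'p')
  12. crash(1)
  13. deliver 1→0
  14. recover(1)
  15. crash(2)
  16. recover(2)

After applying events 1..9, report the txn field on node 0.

1

[1] propose(0,'s') → N0(coor t1 [-])
[2] deliver 0→2 → N2(part t1 [-])
[3] deliver 2→0 → ∅
[4] deliver 0→1 → N1(part t1 [-])
[5] deliver 1→0 → N0(coor t1 [s])
[6] deliver 0→1 → N1(part t1 [s])
[7] deliver 0→2 → N2(part t1 [s])
[8] deliver 0→1 → ∅
[9] deliver 1→2 → ∅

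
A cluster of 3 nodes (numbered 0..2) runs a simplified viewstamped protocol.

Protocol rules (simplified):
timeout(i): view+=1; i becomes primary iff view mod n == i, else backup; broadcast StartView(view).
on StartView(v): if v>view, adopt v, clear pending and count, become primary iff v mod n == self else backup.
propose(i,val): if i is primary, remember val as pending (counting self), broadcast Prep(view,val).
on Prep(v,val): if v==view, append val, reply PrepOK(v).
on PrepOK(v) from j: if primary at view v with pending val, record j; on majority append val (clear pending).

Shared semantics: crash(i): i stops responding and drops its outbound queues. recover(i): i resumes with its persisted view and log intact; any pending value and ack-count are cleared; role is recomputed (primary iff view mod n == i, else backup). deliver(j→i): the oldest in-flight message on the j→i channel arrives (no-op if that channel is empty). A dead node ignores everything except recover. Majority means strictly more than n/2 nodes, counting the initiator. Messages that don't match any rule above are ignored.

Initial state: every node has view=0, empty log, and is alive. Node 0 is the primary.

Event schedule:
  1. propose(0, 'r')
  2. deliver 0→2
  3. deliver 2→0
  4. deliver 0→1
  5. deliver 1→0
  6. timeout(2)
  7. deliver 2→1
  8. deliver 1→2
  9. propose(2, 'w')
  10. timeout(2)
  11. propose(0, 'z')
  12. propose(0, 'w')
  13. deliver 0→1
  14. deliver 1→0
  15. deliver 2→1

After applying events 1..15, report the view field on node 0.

0

[1] propose(0,'r') → ∅
[2] deliver 0→2 → N2(back v0 [r])
[3] deliver 2→0 → N0(prim v0 [r])
[4] deliver 0→1 → N1(back v0 [r])
[5] deliver 1→0 → ∅
[6] timeout(2) → N2(back v1 [r])
[7] deliver 2→1 → N1(prim v1 [r])
[8] deliver 1→2 → ∅
[9] propose(2,'w') → ∅
[10] timeout(2) → N2(prim v2 [r])
[11] propose(0,'z') → ∅
[12] propose(0,'w') → ∅
[13] deliver 0→1 → ∅
[14] deliver 1→0 → ∅
[15] deliver 2→1 → N1(back v2 [r])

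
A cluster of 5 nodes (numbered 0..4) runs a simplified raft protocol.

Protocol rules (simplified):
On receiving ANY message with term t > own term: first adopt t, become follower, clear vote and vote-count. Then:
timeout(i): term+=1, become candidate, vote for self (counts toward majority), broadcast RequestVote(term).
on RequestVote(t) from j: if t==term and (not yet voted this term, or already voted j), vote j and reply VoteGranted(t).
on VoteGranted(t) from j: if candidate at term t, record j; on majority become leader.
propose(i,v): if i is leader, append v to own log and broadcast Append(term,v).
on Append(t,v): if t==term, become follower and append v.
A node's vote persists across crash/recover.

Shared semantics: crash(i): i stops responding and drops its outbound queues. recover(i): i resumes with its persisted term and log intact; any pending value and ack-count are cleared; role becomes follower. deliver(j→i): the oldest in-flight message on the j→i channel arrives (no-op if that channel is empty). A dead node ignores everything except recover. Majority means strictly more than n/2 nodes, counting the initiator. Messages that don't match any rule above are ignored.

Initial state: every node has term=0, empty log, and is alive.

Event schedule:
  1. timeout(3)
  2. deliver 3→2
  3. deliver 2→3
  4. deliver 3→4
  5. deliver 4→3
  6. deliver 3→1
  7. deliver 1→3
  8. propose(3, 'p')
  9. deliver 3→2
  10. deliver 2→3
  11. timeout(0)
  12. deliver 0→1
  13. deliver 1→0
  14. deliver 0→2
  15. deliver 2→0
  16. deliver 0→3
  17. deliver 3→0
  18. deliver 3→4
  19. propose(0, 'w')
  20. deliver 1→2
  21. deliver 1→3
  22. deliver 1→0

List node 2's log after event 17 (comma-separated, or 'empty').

after 1 — timeout(3): n3:cand/t1/[-]
after 2 — deliver 3→2: n2:foll/t1/[-]
after 3 — deliver 2→3: ·
after 4 — deliver 3→4: n4:foll/t1/[-]
after 5 — deliver 4→3: n3:lead/t1/[-]
after 6 — deliver 3→1: n1:foll/t1/[-]
after 7 — deliver 1→3: ·
after 8 — propose(3,'p'): n3:lead/t1/[p]
after 9 — deliver 3→2: n2:foll/t1/[p]
after 10 — deliver 2→3: ·
after 11 — timeout(0): n0:cand/t1/[-]
after 12 — deliver 0→1: ·
after 13 — deliver 1→0: ·
after 14 — deliver 0→2: ·
after 15 — deliver 2→0: ·
after 16 — deliver 0→3: ·
after 17 — deliver 3→0: ·

p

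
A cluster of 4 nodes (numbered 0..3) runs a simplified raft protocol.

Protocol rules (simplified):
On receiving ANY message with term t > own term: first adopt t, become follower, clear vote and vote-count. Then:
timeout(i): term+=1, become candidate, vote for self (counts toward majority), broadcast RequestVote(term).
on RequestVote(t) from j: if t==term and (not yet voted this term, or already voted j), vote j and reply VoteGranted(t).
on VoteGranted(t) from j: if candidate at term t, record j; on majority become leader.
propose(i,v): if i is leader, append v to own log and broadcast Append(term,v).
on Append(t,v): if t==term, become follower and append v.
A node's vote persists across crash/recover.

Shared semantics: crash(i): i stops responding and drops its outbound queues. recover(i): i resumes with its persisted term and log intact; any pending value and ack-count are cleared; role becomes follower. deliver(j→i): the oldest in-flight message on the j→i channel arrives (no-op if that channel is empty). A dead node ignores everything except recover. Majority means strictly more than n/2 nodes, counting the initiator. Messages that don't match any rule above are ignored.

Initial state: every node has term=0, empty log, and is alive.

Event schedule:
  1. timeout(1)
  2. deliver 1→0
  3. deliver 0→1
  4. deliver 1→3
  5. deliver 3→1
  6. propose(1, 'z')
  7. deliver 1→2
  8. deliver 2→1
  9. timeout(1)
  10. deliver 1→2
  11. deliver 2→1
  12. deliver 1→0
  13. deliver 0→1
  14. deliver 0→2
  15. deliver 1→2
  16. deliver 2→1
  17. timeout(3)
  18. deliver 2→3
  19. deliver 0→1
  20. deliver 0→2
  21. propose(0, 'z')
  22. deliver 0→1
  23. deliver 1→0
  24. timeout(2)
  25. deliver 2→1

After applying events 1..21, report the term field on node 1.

[1] timeout(1) → N1(cand t1 [-])
[2] deliver 1→0 → N0(foll t1 [-])
[3] deliver 0→1 → ∅
[4] deliver 1→3 → N3(foll t1 [-])
[5] deliver 3→1 → N1(lead t1 [-])
[6] propose(1,'z') → N1(lead t1 [z])
[7] deliver 1→2 → N2(foll t1 [-])
[8] deliver 2→1 → ∅
[9] timeout(1) → N1(cand t2 [z])
[10] deliver 1→2 → N2(foll t1 [z])
[11] deliver 2→1 → ∅
[12] deliver 1→0 → N0(foll t1 [z])
[13] deliver 0→1 → ∅
[14] deliver 0→2 → ∅
[15] deliver 1→2 → N2(foll t2 [z])
[16] deliver 2→1 → ∅
[17] timeout(3) → N3(cand t2 [-])
[18] deliver 2→3 → ∅
[19] deliver 0→1 → ∅
[20] deliver 0→2 → ∅
[21] propose(0,'z') → ∅

2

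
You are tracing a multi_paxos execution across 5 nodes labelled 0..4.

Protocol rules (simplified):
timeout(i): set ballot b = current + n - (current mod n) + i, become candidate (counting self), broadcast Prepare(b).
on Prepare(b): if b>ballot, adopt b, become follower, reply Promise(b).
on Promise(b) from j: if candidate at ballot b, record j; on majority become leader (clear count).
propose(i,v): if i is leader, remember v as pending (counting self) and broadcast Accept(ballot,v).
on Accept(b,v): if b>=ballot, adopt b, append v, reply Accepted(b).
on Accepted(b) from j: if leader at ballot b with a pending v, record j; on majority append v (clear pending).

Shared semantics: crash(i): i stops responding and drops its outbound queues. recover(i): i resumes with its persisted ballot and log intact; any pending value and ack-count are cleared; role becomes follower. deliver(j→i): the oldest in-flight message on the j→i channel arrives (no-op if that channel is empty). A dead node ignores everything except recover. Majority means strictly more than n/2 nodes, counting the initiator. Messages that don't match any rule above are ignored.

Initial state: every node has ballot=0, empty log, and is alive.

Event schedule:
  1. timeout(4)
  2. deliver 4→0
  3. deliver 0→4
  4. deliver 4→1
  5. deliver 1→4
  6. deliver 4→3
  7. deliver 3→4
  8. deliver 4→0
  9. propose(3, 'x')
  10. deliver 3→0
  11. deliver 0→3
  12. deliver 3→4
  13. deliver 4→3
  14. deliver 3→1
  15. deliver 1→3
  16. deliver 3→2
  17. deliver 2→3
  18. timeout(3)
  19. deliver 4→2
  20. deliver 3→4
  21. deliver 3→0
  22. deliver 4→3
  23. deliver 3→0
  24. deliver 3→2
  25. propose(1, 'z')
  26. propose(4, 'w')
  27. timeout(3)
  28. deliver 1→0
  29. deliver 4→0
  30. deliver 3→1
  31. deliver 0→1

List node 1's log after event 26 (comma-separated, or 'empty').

empty

[1] timeout(4) → N4(cand b9 [-])
[2] deliver 4→0 → N0(foll b9 [-])
[3] deliver 0→4 → ∅
[4] deliver 4→1 → N1(foll b9 [-])
[5] deliver 1→4 → N4(lead b9 [-])
[6] deliver 4→3 → N3(foll b9 [-])
[7] deliver 3→4 → ∅
[8] deliver 4→0 → ∅
[9] propose(3,'x') → ∅
[10] deliver 3→0 → ∅
[11] deliver 0→3 → ∅
[12] deliver 3→4 → ∅
[13] deliver 4→3 → ∅
[14] deliver 3→1 → ∅
[15] deliver 1→3 → ∅
[16] deliver 3→2 → ∅
[17] deliver 2→3 → ∅
[18] timeout(3) → N3(cand b13 [-])
[19] deliver 4→2 → N2(foll b9 [-])
[20] deliver 3→4 → N4(foll b13 [-])
[21] deliver 3→0 → N0(foll b13 [-])
[22] deliver 4→3 → ∅
[23] deliver 3→0 → ∅
[24] deliver 3→2 → N2(foll b13 [-])
[25] propose(1,'z') → ∅
[26] propose(4,'w') → ∅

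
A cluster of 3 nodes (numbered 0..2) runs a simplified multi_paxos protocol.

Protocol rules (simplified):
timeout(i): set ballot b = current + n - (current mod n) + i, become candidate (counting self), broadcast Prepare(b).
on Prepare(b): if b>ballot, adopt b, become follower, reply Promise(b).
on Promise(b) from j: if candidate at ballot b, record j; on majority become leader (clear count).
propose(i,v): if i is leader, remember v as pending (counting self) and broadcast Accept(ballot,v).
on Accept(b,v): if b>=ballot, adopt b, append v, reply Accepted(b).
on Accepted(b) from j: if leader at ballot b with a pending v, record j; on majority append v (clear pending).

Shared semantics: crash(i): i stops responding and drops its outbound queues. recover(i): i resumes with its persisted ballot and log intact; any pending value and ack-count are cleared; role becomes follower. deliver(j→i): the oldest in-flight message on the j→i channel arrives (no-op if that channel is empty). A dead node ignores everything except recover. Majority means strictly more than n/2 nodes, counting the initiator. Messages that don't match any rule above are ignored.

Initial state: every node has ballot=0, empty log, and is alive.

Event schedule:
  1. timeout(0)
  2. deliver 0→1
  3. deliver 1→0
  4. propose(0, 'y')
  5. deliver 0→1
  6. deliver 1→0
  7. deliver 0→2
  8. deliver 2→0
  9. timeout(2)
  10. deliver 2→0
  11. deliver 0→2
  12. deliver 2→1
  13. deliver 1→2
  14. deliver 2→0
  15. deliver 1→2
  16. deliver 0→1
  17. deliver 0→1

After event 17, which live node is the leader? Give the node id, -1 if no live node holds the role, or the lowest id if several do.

2

e1 timeout(0): 0[cand,b=3,-]
e2 deliver 0→1: 1[foll,b=3,-]
e3 deliver 1→0: 0[lead,b=3,-]
e4 propose(0,'y'): ·
e5 deliver 0→1: 1[foll,b=3,y]
e6 deliver 1→0: 0[lead,b=3,y]
e7 deliver 0→2: 2[foll,b=3,-]
e8 deliver 2→0: ·
e9 timeout(2): 2[cand,b=8,-]
e10 deliver 2→0: 0[foll,b=8,y]
e11 deliver 0→2: ·
e12 deliver 2→1: 1[foll,b=8,y]
e13 deliver 1→2: 2[lead,b=8,-]
e14 deliver 2→0: ·
e15 deliver 1→2: ·
e16 deliver 0→1: ·
e17 deliver 0→1: ·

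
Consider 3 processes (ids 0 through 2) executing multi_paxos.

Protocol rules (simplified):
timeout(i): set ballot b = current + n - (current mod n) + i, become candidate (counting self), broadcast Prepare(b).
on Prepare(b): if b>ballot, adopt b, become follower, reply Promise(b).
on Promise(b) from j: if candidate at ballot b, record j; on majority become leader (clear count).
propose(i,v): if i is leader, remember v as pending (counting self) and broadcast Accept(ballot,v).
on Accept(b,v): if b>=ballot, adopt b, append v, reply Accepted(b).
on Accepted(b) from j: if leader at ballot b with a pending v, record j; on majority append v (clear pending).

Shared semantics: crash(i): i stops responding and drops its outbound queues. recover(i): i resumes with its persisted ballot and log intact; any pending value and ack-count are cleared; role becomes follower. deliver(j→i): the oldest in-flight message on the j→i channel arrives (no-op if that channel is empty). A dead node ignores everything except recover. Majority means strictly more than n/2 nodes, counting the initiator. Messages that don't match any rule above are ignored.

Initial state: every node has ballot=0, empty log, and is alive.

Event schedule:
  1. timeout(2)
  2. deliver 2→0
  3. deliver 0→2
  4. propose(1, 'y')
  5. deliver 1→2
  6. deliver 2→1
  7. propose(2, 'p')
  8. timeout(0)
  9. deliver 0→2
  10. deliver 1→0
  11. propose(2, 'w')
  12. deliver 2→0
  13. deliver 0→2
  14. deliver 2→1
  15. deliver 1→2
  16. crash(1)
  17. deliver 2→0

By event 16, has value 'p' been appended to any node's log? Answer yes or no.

yes

e1 timeout(2): 2[cand,b=5,-]
e2 deliver 2→0: 0[foll,b=5,-]
e3 deliver 0→2: 2[lead,b=5,-]
e4 propose(1,'y'): ·
e5 deliver 1→2: ·
e6 deliver 2→1: 1[foll,b=5,-]
e7 propose(2,'p'): ·
e8 timeout(0): 0[cand,b=6,-]
e9 deliver 0→2: 2[foll,b=6,-]
e10 deliver 1→0: ·
e11 propose(2,'w'): ·
e12 deliver 2→0: ·
e13 deliver 0→2: ·
e14 deliver 2→1: 1[foll,b=5,p]
e15 deliver 1→2: ·
e16 crash(1): 1[✗foll,b=5,p]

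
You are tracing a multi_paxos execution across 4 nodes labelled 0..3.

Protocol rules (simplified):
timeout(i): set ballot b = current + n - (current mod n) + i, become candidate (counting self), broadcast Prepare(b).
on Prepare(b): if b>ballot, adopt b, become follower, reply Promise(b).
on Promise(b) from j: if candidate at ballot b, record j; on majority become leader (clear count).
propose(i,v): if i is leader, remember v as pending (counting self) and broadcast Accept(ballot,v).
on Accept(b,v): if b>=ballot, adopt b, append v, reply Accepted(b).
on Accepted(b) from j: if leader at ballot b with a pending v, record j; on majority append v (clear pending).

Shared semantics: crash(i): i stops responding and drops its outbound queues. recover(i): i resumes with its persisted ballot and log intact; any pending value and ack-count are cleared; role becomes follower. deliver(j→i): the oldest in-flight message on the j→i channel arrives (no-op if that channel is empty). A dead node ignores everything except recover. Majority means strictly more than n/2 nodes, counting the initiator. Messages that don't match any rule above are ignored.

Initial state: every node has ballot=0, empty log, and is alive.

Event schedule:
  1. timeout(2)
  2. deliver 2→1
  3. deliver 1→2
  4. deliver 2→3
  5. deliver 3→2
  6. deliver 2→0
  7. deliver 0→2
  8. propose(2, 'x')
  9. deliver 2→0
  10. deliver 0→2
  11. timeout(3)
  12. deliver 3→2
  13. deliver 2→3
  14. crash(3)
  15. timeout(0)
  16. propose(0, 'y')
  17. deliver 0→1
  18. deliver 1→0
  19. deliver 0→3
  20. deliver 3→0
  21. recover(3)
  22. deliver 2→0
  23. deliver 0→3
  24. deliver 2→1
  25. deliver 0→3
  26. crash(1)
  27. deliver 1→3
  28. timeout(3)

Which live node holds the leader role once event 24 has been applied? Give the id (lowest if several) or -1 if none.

-1

1. timeout(2):  <2:cand b6 ->
2. deliver 2→1:  <1:foll b6 ->
3. deliver 1→2:  nop
4. deliver 2→3:  <3:foll b6 ->
5. deliver 3→2:  <2:lead b6 ->
6. deliver 2→0:  <0:foll b6 ->
7. deliver 0→2:  nop
8. propose(2,'x'):  nop
9. deliver 2→0:  <0:foll b6 x>
10. deliver 0→2:  nop
11. timeout(3):  <3:cand b11 ->
12. deliver 3→2:  <2:foll b11 ->
13. deliver 2→3:  nop
14. crash(3):  <3:✗cand b11 ->
15. timeout(0):  <0:cand b8 x>
16. propose(0,'y'):  nop
17. deliver 0→1:  <1:foll b8 ->
18. deliver 1→0:  nop
19. deliver 0→3:  nop
20. deliver 3→0:  nop
21. recover(3):  <3:foll b11 ->
22. deliver 2→0:  nop
23. deliver 0→3:  nop
24. deliver 2→1:  nop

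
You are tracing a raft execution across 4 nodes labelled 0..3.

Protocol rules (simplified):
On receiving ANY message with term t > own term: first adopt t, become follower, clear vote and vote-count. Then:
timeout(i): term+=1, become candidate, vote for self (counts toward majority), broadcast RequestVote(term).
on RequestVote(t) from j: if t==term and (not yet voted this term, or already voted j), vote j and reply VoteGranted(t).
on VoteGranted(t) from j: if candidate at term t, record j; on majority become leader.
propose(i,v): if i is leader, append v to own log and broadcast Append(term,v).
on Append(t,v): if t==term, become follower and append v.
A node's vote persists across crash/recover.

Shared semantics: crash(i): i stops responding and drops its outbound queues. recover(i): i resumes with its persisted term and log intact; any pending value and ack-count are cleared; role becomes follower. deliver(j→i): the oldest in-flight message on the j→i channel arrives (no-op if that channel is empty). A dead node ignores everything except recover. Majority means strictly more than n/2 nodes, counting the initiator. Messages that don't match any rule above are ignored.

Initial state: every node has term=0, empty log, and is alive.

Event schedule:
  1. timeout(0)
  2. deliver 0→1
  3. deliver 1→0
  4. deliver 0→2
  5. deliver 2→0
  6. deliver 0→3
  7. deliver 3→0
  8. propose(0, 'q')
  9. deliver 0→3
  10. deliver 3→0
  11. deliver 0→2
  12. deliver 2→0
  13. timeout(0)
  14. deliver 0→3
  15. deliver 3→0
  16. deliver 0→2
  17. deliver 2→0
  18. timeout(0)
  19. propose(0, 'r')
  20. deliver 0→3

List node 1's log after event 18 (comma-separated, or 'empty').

empty

after 1 — timeout(0): n0:cand/t1/[-]
after 2 — deliver 0→1: n1:foll/t1/[-]
after 3 — deliver 1→0: ·
after 4 — deliver 0→2: n2:foll/t1/[-]
after 5 — deliver 2→0: n0:lead/t1/[-]
after 6 — deliver 0→3: n3:foll/t1/[-]
after 7 — deliver 3→0: ·
after 8 — propose(0,'q'): n0:lead/t1/[q]
after 9 — deliver 0→3: n3:foll/t1/[q]
after 10 — deliver 3→0: ·
after 11 — deliver 0→2: n2:foll/t1/[q]
after 12 — deliver 2→0: ·
after 13 — timeout(0): n0:cand/t2/[q]
after 14 — deliver 0→3: n3:foll/t2/[q]
after 15 — deliver 3→0: ·
after 16 — deliver 0→2: n2:foll/t2/[q]
after 17 — deliver 2→0: n0:lead/t2/[q]
after 18 — timeout(0): n0:cand/t3/[q]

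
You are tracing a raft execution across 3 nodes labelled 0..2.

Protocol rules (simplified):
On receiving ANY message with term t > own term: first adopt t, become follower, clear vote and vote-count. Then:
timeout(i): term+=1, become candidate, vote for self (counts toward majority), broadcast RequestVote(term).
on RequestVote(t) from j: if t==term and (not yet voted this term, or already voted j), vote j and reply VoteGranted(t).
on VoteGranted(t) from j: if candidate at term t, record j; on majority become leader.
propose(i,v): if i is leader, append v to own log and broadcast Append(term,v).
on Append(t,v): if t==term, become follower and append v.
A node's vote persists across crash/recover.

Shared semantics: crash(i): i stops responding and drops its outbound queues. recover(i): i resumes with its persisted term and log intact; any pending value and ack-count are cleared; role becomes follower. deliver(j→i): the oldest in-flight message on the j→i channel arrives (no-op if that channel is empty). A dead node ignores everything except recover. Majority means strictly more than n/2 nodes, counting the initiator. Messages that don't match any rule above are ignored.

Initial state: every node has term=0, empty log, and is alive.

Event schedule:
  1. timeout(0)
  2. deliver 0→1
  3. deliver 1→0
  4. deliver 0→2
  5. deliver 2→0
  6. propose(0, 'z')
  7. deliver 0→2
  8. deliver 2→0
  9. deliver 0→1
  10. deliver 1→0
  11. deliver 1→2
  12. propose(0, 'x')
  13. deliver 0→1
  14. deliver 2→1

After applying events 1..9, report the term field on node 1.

1

step 1 timeout(0): 0={cand,t=1,log=-}
step 2 deliver 0→1: 1={foll,t=1,log=-}
step 3 deliver 1→0: 0={lead,t=1,log=-}
step 4 deliver 0→2: 2={foll,t=1,log=-}
step 5 deliver 2→0: —
step 6 propose(0,'z'): 0={lead,t=1,log=z}
step 7 deliver 0→2: 2={foll,t=1,log=z}
step 8 deliver 2→0: —
step 9 deliver 0→1: 1={foll,t=1,log=z}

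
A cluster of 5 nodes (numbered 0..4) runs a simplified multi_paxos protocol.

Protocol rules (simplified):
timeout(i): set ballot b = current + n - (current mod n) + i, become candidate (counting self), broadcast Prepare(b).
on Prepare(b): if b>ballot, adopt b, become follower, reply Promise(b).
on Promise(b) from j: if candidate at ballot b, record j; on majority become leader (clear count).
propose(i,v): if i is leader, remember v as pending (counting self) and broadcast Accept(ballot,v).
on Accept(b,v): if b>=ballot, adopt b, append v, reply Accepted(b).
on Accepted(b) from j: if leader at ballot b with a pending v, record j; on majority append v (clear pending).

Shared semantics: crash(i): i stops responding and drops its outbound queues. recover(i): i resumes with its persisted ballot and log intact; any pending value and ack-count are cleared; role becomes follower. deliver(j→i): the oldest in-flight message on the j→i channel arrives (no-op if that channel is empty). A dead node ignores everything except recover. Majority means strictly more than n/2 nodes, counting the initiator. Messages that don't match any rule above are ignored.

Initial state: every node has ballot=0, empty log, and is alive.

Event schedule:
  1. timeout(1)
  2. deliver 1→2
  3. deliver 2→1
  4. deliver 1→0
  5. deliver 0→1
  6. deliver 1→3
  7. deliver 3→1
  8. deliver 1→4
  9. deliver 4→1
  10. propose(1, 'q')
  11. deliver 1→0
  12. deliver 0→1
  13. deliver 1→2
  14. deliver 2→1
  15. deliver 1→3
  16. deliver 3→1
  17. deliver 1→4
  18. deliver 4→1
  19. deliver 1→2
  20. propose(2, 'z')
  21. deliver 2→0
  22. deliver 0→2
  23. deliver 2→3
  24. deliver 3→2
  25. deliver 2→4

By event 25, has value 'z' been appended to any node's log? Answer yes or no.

step 1 timeout(1): 1={cand,b=6,log=-}
step 2 deliver 1→2: 2={foll,b=6,log=-}
step 3 deliver 2→1: —
step 4 deliver 1→0: 0={foll,b=6,log=-}
step 5 deliver 0→1: 1={lead,b=6,log=-}
step 6 deliver 1→3: 3={foll,b=6,log=-}
step 7 deliver 3→1: —
step 8 deliver 1→4: 4={foll,b=6,log=-}
step 9 deliver 4→1: —
step 10 propose(1,'q'): —
step 11 deliver 1→0: 0={foll,b=6,log=q}
step 12 deliver 0→1: —
step 13 deliver 1→2: 2={foll,b=6,log=q}
step 14 deliver 2→1: 1={lead,b=6,log=q}
step 15 deliver 1→3: 3={foll,b=6,log=q}
step 16 deliver 3→1: —
step 17 deliver 1→4: 4={foll,b=6,log=q}
step 18 deliver 4→1: —
step 19 deliver 1→2: —
step 20 propose(2,'z'): —
step 21 deliver 2→0: —
step 22 deliver 0→2: —
step 23 deliver 2→3: —
step 24 deliver 3→2: —
step 25 deliver 2→4: —

no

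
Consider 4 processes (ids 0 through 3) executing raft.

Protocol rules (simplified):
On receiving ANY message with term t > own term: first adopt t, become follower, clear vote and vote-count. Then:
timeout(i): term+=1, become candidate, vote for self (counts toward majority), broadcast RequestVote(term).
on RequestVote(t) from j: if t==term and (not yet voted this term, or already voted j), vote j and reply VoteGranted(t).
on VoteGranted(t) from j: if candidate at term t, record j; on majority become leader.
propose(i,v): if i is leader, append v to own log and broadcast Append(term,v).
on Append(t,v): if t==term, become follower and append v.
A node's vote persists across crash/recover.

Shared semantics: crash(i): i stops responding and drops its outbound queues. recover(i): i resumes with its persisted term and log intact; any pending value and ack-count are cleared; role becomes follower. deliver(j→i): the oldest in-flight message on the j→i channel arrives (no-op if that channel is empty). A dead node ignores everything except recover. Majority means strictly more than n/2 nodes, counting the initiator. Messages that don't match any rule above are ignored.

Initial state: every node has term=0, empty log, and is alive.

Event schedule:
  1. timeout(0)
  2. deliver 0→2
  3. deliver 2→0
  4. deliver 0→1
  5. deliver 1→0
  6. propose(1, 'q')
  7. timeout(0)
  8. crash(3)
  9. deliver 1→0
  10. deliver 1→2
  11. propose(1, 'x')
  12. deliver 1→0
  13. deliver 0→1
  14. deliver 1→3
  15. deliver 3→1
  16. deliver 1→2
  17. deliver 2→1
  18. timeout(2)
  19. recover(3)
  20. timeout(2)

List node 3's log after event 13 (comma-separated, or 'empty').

step 1 timeout(0): 0={cand,t=1,log=-}
step 2 deliver 0→2: 2={foll,t=1,log=-}
step 3 deliver 2→0: —
step 4 deliver 0→1: 1={foll,t=1,log=-}
step 5 deliver 1→0: 0={lead,t=1,log=-}
step 6 propose(1,'q'): —
step 7 timeout(0): 0={cand,t=2,log=-}
step 8 crash(3): 3={✗foll,t=0,log=-}
step 9 deliver 1→0: —
step 10 deliver 1→2: —
step 11 propose(1,'x'): —
step 12 deliver 1→0: —
step 13 deliver 0→1: 1={foll,t=2,log=-}

empty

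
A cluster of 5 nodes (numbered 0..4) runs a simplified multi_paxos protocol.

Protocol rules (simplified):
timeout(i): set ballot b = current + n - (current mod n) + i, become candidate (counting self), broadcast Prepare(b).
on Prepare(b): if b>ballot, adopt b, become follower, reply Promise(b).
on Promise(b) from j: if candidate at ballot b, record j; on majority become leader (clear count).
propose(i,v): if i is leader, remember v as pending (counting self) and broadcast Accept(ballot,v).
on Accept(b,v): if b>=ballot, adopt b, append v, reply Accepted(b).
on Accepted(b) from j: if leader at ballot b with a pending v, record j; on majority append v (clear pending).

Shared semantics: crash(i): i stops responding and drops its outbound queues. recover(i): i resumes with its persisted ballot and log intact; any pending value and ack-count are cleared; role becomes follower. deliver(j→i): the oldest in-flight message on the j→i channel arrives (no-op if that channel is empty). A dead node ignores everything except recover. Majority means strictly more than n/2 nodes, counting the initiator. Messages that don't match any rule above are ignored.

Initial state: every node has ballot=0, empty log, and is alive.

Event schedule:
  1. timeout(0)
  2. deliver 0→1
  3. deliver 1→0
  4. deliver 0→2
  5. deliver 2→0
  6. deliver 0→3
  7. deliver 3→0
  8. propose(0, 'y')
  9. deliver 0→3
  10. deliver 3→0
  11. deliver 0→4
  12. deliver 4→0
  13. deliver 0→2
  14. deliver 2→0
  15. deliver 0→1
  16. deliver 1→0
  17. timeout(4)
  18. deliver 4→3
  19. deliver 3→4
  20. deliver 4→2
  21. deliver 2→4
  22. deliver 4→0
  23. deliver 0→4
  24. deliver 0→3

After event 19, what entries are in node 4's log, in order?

empty

after 1 — timeout(0): n0:cand/b5/[-]
after 2 — deliver 0→1: n1:foll/b5/[-]
after 3 — deliver 1→0: ·
after 4 — deliver 0→2: n2:foll/b5/[-]
after 5 — deliver 2→0: n0:lead/b5/[-]
after 6 — deliver 0→3: n3:foll/b5/[-]
after 7 — deliver 3→0: ·
after 8 — propose(0,'y'): ·
after 9 — deliver 0→3: n3:foll/b5/[y]
after 10 — deliver 3→0: ·
after 11 — deliver 0→4: n4:foll/b5/[-]
after 12 — deliver 4→0: ·
after 13 — deliver 0→2: n2:foll/b5/[y]
after 14 — deliver 2→0: n0:lead/b5/[y]
after 15 — deliver 0→1: n1:foll/b5/[y]
after 16 — deliver 1→0: ·
after 17 — timeout(4): n4:cand/b14/[-]
after 18 — deliver 4→3: n3:foll/b14/[y]
after 19 — deliver 3→4: ·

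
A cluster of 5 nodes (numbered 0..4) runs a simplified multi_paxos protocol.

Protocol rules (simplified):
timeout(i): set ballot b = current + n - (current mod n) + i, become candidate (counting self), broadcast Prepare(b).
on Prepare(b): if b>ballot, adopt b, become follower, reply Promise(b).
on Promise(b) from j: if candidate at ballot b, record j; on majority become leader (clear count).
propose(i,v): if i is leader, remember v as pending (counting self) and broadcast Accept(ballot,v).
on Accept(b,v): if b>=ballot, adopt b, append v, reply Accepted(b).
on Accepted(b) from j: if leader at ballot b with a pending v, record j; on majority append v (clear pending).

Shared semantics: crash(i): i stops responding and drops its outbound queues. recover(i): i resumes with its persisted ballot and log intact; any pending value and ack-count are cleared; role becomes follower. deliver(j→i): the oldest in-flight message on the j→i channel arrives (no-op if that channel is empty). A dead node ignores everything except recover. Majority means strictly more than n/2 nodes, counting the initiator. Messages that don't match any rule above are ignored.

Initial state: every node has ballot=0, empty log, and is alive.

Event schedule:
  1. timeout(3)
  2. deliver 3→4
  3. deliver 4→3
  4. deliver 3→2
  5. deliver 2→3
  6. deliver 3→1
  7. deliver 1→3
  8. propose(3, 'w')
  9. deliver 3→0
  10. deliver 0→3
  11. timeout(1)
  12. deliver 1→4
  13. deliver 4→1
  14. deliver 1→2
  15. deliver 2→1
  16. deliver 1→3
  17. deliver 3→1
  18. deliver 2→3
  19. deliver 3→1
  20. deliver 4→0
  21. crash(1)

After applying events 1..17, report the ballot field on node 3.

[1] timeout(3) → N3(cand b8 [-])
[2] deliver 3→4 → N4(foll b8 [-])
[3] deliver 4→3 → ∅
[4] deliver 3→2 → N2(foll b8 [-])
[5] deliver 2→3 → N3(lead b8 [-])
[6] deliver 3→1 → N1(foll b8 [-])
[7] deliver 1→3 → ∅
[8] propose(3,'w') → ∅
[9] deliver 3→0 → N0(foll b8 [-])
[10] deliver 0→3 → ∅
[11] timeout(1) → N1(cand b11 [-])
[12] deliver 1→4 → N4(foll b11 [-])
[13] deliver 4→1 → ∅
[14] deliver 1→2 → N2(foll b11 [-])
[15] deliver 2→1 → N1(lead b11 [-])
[16] deliver 1→3 → N3(foll b11 [-])
[17] deliver 3→1 → ∅

11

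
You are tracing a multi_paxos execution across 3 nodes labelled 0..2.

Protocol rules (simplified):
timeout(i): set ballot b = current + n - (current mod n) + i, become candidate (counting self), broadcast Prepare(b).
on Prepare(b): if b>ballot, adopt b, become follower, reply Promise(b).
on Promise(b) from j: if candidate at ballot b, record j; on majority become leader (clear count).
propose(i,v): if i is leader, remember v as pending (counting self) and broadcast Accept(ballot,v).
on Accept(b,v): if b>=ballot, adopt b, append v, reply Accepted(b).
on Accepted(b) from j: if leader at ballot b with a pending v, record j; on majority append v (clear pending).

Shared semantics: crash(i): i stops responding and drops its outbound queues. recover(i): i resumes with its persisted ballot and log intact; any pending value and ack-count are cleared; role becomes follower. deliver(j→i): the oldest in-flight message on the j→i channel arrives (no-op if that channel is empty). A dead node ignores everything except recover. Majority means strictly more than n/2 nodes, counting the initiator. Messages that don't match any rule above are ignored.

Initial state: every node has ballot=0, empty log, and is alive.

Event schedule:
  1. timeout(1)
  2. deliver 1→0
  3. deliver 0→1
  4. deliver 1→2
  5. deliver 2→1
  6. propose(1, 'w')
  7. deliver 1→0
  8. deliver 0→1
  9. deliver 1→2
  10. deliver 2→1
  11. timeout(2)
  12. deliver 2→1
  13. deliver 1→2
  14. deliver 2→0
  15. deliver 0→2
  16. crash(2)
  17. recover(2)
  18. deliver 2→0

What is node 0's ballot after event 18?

[1] timeout(1) → N1(cand b4 [-])
[2] deliver 1→0 → N0(foll b4 [-])
[3] deliver 0→1 → N1(lead b4 [-])
[4] deliver 1→2 → N2(foll b4 [-])
[5] deliver 2→1 → ∅
[6] propose(1,'w') → ∅
[7] deliver 1→0 → N0(foll b4 [w])
[8] deliver 0→1 → N1(lead b4 [w])
[9] deliver 1→2 → N2(foll b4 [w])
[10] deliver 2→1 → ∅
[11] timeout(2) → N2(cand b8 [w])
[12] deliver 2→1 → N1(foll b8 [w])
[13] deliver 1→2 → N2(lead b8 [w])
[14] deliver 2→0 → N0(foll b8 [w])
[15] deliver 0→2 → ∅
[16] crash(2) → N2(✗lead b8 [w])
[17] recover(2) → N2(foll b8 [w])
[18] deliver 2→0 → ∅

8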